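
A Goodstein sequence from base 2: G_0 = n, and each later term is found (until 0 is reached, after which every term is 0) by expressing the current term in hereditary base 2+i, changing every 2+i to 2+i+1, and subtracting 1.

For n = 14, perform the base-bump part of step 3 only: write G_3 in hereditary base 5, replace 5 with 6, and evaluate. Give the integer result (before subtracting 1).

G_0=14  [base 2] 2^(2 + 1) + 2^2 + 2  →[2↦3]→  3^(3 + 1) + 3^3 + 3 = 111  −1 ⇒ G_1=110
G_1=110  [base 3] 3^(3 + 1) + 3^3 + 2  →[3↦4]→  4^(4 + 1) + 4^4 + 2 = 1282  −1 ⇒ G_2=1281
G_2=1281  [base 4] 4^(4 + 1) + 4^4 + 1  →[4↦5]→  5^(5 + 1) + 5^5 + 1 = 18751  −1 ⇒ G_3=18750

326592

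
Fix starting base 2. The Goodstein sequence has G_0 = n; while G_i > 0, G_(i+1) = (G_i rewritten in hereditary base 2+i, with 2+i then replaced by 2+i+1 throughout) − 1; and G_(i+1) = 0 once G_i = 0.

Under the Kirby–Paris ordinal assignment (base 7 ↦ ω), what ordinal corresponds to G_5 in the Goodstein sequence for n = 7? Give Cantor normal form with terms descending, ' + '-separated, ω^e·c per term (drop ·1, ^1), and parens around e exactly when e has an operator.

G_0=7  [base 2] 2^2 + 2 + 1  →[2↦3]→  3^3 + 3 + 1 = 31  −1 ⇒ G_1=30
G_1=30  [base 3] 3^3 + 3  →[3↦4]→  4^4 + 4 = 260  −1 ⇒ G_2=259
G_2=259  [base 4] 4^4 + 3  →[4↦5]→  5^5 + 3 = 3128  −1 ⇒ G_3=3127
G_3=3127  [base 5] 5^5 + 2  →[5↦6]→  6^6 + 2 = 46658  −1 ⇒ G_4=46657
G_4=46657  [base 6] 6^6 + 1  →[6↦7]→  7^7 + 1 = 823544  −1 ⇒ G_5=823543
G_5=823543  [base 7] 7^7  →[7↦8]→  8^8 = 16777216  −1 ⇒ G_6=16777215

ω^ω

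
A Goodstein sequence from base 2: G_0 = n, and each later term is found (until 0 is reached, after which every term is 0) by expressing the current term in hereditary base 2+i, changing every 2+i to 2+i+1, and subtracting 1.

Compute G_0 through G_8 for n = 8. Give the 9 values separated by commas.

8, 80, 553, 6310, 93395, 1647195, 33554571, 774841151, 20000000211

i=0: 8 = 2^(2 + 1) (b=2); 2→3: 3^(3 + 1) = 81; 81−1 = 80
i=1: 80 = 2·3^3 + 2·3^2 + 2·3 + 2 (b=3); 3→4: 2·4^4 + 2·4^2 + 2·4 + 2 = 554; 554−1 = 553
i=2: 553 = 2·4^4 + 2·4^2 + 2·4 + 1 (b=4); 4→5: 2·5^5 + 2·5^2 + 2·5 + 1 = 6311; 6311−1 = 6310
i=3: 6310 = 2·5^5 + 2·5^2 + 2·5 (b=5); 5→6: 2·6^6 + 2·6^2 + 2·6 = 93396; 93396−1 = 93395
i=4: 93395 = 2·6^6 + 2·6^2 + 6 + 5 (b=6); 6→7: 2·7^7 + 2·7^2 + 7 + 5 = 1647196; 1647196−1 = 1647195
i=5: 1647195 = 2·7^7 + 2·7^2 + 7 + 4 (b=7); 7→8: 2·8^8 + 2·8^2 + 8 + 4 = 33554572; 33554572−1 = 33554571
i=6: 33554571 = 2·8^8 + 2·8^2 + 8 + 3 (b=8); 8→9: 2·9^9 + 2·9^2 + 9 + 3 = 774841152; 774841152−1 = 774841151
i=7: 774841151 = 2·9^9 + 2·9^2 + 9 + 2 (b=9); 9→10: 2·10^10 + 2·10^2 + 10 + 2 = 20000000212; 20000000212−1 = 20000000211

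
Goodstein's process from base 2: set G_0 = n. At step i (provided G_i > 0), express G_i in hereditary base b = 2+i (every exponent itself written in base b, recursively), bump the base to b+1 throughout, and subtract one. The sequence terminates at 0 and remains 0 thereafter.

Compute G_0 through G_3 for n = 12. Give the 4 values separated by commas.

12 —HB2→ 2^(2 + 1) + 2^2 —bump→ 3^(3 + 1) + 3^3 = 108 —(−1)→ 107
107 —HB3→ 3^(3 + 1) + 2·3^2 + 2·3 + 2 —bump→ 4^(4 + 1) + 2·4^2 + 2·4 + 2 = 1066 —(−1)→ 1065
1065 —HB4→ 4^(4 + 1) + 2·4^2 + 2·4 + 1 —bump→ 5^(5 + 1) + 2·5^2 + 2·5 + 1 = 15686 —(−1)→ 15685

12, 107, 1065, 15685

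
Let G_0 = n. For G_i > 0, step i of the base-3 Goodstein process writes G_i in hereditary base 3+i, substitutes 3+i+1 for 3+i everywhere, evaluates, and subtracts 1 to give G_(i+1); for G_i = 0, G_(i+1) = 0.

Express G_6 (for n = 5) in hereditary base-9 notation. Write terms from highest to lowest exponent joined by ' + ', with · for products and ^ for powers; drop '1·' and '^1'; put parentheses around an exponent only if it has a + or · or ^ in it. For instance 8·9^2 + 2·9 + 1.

step 0: 5 = 3 + 2; sub 4 for 3: 4 + 2; = 6; G_1 = 6−1 = 5
step 1: 5 = 4 + 1; sub 5 for 4: 5 + 1; = 6; G_2 = 6−1 = 5
step 2: 5 = 5; sub 6 for 5: 6; = 6; G_3 = 6−1 = 5
step 3: 5 = 5; sub 7 for 6: 5; = 5; G_4 = 5−1 = 4
step 4: 4 = 4; sub 8 for 7: 4; = 4; G_5 = 4−1 = 3
step 5: 3 = 3; sub 9 for 8: 3; = 3; G_6 = 3−1 = 2
step 6: 2 = 2; sub 10 for 9: 2; = 2; G_7 = 2−1 = 1

2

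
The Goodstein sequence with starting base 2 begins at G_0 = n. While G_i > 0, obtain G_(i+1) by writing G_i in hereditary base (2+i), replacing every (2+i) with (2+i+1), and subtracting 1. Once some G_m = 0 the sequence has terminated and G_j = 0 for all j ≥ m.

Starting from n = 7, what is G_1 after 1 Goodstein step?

30

[0] 7 ≡ 2^2 + 2 + 1 (base 2). Lift 3: 31. −1: 30.
[1] 30 ≡ 3^3 + 3 (base 3). Lift 4: 260. −1: 259.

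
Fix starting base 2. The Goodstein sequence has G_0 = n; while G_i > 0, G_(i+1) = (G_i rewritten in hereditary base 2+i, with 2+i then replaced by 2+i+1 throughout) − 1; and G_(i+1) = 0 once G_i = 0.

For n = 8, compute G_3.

step 0: 8 = 2^(2 + 1); sub 3 for 2: 3^(3 + 1); = 81; G_1 = 81−1 = 80
step 1: 80 = 2·3^3 + 2·3^2 + 2·3 + 2; sub 4 for 3: 2·4^4 + 2·4^2 + 2·4 + 2; = 554; G_2 = 554−1 = 553
step 2: 553 = 2·4^4 + 2·4^2 + 2·4 + 1; sub 5 for 4: 2·5^5 + 2·5^2 + 2·5 + 1; = 6311; G_3 = 6311−1 = 6310

6310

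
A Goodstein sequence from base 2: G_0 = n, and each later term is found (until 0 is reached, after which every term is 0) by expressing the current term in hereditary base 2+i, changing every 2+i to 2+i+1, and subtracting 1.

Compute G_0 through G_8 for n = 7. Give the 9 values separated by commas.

7, 30, 259, 3127, 46657, 823543, 16777215, 37665879, 77777775

i=0: 7 = 2^2 + 2 + 1 (b=2); 2→3: 3^3 + 3 + 1 = 31; 31−1 = 30
i=1: 30 = 3^3 + 3 (b=3); 3→4: 4^4 + 4 = 260; 260−1 = 259
i=2: 259 = 4^4 + 3 (b=4); 4→5: 5^5 + 3 = 3128; 3128−1 = 3127
i=3: 3127 = 5^5 + 2 (b=5); 5→6: 6^6 + 2 = 46658; 46658−1 = 46657
i=4: 46657 = 6^6 + 1 (b=6); 6→7: 7^7 + 1 = 823544; 823544−1 = 823543
i=5: 823543 = 7^7 (b=7); 7→8: 8^8 = 16777216; 16777216−1 = 16777215
i=6: 16777215 = 7·8^7 + 7·8^6 + 7·8^5 + 7·8^4 + 7·8^3 + 7·8^2 + 7·8 + 7 (b=8); 8→9: 7·9^7 + 7·9^6 + 7·9^5 + 7·9^4 + 7·9^3 + 7·9^2 + 7·9 + 7 = 37665880; 37665880−1 = 37665879
i=7: 37665879 = 7·9^7 + 7·9^6 + 7·9^5 + 7·9^4 + 7·9^3 + 7·9^2 + 7·9 + 6 (b=9); 9→10: 7·10^7 + 7·10^6 + 7·10^5 + 7·10^4 + 7·10^3 + 7·10^2 + 7·10 + 6 = 77777776; 77777776−1 = 77777775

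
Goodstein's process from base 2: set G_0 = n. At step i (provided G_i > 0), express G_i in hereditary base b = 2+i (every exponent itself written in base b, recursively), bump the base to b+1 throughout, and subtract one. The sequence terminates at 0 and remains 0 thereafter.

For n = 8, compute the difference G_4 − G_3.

step 0: 8 = 2^(2 + 1); sub 3 for 2: 3^(3 + 1); = 81; G_1 = 81−1 = 80
step 1: 80 = 2·3^3 + 2·3^2 + 2·3 + 2; sub 4 for 3: 2·4^4 + 2·4^2 + 2·4 + 2; = 554; G_2 = 554−1 = 553
step 2: 553 = 2·4^4 + 2·4^2 + 2·4 + 1; sub 5 for 4: 2·5^5 + 2·5^2 + 2·5 + 1; = 6311; G_3 = 6311−1 = 6310
step 3: 6310 = 2·5^5 + 2·5^2 + 2·5; sub 6 for 5: 2·6^6 + 2·6^2 + 2·6; = 93396; G_4 = 93396−1 = 93395

87085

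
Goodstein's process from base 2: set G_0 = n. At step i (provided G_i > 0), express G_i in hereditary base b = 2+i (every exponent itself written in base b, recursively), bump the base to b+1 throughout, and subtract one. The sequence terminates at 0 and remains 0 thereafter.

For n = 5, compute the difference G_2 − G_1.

228

step 0: 5 = 2^2 + 1; sub 3 for 2: 3^3 + 1; = 28; G_1 = 28−1 = 27
step 1: 27 = 3^3; sub 4 for 3: 4^4; = 256; G_2 = 256−1 = 255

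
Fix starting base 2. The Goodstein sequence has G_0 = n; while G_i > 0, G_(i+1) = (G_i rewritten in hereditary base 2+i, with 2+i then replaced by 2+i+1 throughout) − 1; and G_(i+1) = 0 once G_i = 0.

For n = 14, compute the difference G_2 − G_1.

1171

(0) 14|_2 = 2^(2 + 1) + 2^2 + 2 ↦ 3^(3 + 1) + 3^3 + 3|_3 = 111 ⇒ 110
(1) 110|_3 = 3^(3 + 1) + 3^3 + 2 ↦ 4^(4 + 1) + 4^4 + 2|_4 = 1282 ⇒ 1281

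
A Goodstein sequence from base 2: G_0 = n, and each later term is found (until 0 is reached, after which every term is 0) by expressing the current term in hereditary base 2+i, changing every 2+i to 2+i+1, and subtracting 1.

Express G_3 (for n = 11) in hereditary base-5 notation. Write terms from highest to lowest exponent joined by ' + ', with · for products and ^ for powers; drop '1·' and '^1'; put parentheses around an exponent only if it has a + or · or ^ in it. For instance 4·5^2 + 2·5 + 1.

G_0 = 11. HB_2(11) = 2^(2 + 1) + 2 + 1. Bump = 85. G_1 = 84.
G_1 = 84. HB_3(84) = 3^(3 + 1) + 3. Bump = 1028. G_2 = 1027.
G_2 = 1027. HB_4(1027) = 4^(4 + 1) + 3. Bump = 15628. G_3 = 15627.

5^(5 + 1) + 2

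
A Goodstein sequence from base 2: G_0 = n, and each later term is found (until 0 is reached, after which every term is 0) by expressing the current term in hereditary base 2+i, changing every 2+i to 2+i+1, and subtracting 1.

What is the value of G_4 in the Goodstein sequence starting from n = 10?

279935

G_0 = 10. HB_2(10) = 2^(2 + 1) + 2. Bump = 84. G_1 = 83.
G_1 = 83. HB_3(83) = 3^(3 + 1) + 2. Bump = 1026. G_2 = 1025.
G_2 = 1025. HB_4(1025) = 4^(4 + 1) + 1. Bump = 15626. G_3 = 15625.
G_3 = 15625. HB_5(15625) = 5^(5 + 1). Bump = 279936. G_4 = 279935.
G_4 = 279935. HB_6(279935) = 5·6^6 + 5·6^5 + 5·6^4 + 5·6^3 + 5·6^2 + 5·6 + 5. Bump = 4215755. G_5 = 4215754.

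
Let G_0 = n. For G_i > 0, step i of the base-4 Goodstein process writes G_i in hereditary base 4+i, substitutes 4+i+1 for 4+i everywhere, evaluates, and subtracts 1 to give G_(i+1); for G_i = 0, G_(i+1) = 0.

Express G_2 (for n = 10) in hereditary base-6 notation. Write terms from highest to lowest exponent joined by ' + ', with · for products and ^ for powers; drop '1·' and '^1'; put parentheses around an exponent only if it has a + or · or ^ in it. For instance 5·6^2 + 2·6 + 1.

2·6

G_0 = 10. HB_4(10) = 2·4 + 2. Bump = 12. G_1 = 11.
G_1 = 11. HB_5(11) = 2·5 + 1. Bump = 13. G_2 = 12.
G_2 = 12. HB_6(12) = 2·6. Bump = 14. G_3 = 13.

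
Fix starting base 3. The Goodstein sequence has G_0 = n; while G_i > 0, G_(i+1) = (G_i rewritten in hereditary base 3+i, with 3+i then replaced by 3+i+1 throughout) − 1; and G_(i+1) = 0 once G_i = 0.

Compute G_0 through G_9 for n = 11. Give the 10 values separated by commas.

(0) 11|_3 = 3^2 + 2 ↦ 4^2 + 2|_4 = 18 ⇒ 17
(1) 17|_4 = 4^2 + 1 ↦ 5^2 + 1|_5 = 26 ⇒ 25
(2) 25|_5 = 5^2 ↦ 6^2|_6 = 36 ⇒ 35
(3) 35|_6 = 5·6 + 5 ↦ 5·7 + 5|_7 = 40 ⇒ 39
(4) 39|_7 = 5·7 + 4 ↦ 5·8 + 4|_8 = 44 ⇒ 43
(5) 43|_8 = 5·8 + 3 ↦ 5·9 + 3|_9 = 48 ⇒ 47
(6) 47|_9 = 5·9 + 2 ↦ 5·10 + 2|_10 = 52 ⇒ 51
(7) 51|_10 = 5·10 + 1 ↦ 5·11 + 1|_11 = 56 ⇒ 55
(8) 55|_11 = 5·11 ↦ 5·12|_12 = 60 ⇒ 59

11, 17, 25, 35, 39, 43, 47, 51, 55, 59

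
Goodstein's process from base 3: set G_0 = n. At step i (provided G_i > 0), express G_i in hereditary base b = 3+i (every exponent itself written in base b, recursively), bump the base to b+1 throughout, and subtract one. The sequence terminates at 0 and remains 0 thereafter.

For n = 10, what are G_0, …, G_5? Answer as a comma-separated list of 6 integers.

[0] 10 ≡ 3^2 + 1 (base 3). Lift 4: 17. −1: 16.
[1] 16 ≡ 4^2 (base 4). Lift 5: 25. −1: 24.
[2] 24 ≡ 4·5 + 4 (base 5). Lift 6: 28. −1: 27.
[3] 27 ≡ 4·6 + 3 (base 6). Lift 7: 31. −1: 30.
[4] 30 ≡ 4·7 + 2 (base 7). Lift 8: 34. −1: 33.

10, 16, 24, 27, 30, 33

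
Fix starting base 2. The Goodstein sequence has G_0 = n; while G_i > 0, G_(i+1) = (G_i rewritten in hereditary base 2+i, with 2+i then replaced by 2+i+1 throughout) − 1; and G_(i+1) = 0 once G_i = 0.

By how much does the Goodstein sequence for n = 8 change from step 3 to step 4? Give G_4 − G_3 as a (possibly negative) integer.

step 0: 8 = 2^(2 + 1); sub 3 for 2: 3^(3 + 1); = 81; G_1 = 81−1 = 80
step 1: 80 = 2·3^3 + 2·3^2 + 2·3 + 2; sub 4 for 3: 2·4^4 + 2·4^2 + 2·4 + 2; = 554; G_2 = 554−1 = 553
step 2: 553 = 2·4^4 + 2·4^2 + 2·4 + 1; sub 5 for 4: 2·5^5 + 2·5^2 + 2·5 + 1; = 6311; G_3 = 6311−1 = 6310
step 3: 6310 = 2·5^5 + 2·5^2 + 2·5; sub 6 for 5: 2·6^6 + 2·6^2 + 2·6; = 93396; G_4 = 93396−1 = 93395

87085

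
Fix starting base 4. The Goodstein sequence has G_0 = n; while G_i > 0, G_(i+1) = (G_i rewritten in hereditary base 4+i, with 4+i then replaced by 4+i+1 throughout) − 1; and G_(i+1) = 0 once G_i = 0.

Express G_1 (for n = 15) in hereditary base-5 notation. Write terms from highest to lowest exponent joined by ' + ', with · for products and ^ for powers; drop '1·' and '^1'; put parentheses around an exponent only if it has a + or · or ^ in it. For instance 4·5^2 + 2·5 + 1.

3·5 + 2

15 —HB4→ 3·4 + 3 —bump→ 3·5 + 3 = 18 —(−1)→ 17
17 —HB5→ 3·5 + 2 —bump→ 3·6 + 2 = 20 —(−1)→ 19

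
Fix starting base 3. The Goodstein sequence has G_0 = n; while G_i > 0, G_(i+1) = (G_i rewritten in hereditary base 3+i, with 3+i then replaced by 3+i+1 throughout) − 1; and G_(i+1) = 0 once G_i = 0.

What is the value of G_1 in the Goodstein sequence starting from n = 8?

9

(0) 8|_3 = 2·3 + 2 ↦ 2·4 + 2|_4 = 10 ⇒ 9
(1) 9|_4 = 2·4 + 1 ↦ 2·5 + 1|_5 = 11 ⇒ 10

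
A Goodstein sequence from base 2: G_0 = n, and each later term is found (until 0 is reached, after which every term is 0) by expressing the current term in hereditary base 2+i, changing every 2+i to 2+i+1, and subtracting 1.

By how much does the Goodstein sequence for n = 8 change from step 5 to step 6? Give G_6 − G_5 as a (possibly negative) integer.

(0) 8|_2 = 2^(2 + 1) ↦ 3^(3 + 1)|_3 = 81 ⇒ 80
(1) 80|_3 = 2·3^3 + 2·3^2 + 2·3 + 2 ↦ 2·4^4 + 2·4^2 + 2·4 + 2|_4 = 554 ⇒ 553
(2) 553|_4 = 2·4^4 + 2·4^2 + 2·4 + 1 ↦ 2·5^5 + 2·5^2 + 2·5 + 1|_5 = 6311 ⇒ 6310
(3) 6310|_5 = 2·5^5 + 2·5^2 + 2·5 ↦ 2·6^6 + 2·6^2 + 2·6|_6 = 93396 ⇒ 93395
(4) 93395|_6 = 2·6^6 + 2·6^2 + 6 + 5 ↦ 2·7^7 + 2·7^2 + 7 + 5|_7 = 1647196 ⇒ 1647195
(5) 1647195|_7 = 2·7^7 + 2·7^2 + 7 + 4 ↦ 2·8^8 + 2·8^2 + 8 + 4|_8 = 33554572 ⇒ 33554571

31907376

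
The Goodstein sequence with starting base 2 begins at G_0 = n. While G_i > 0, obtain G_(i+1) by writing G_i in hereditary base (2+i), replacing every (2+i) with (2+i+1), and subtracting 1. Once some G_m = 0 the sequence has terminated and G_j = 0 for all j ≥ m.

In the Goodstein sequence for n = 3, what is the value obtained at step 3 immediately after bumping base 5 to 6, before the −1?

base 2: 3 = 2 + 1; at 3: 3 + 1 = 4; next = 3
base 3: 3 = 3; at 4: 4 = 4; next = 3
base 4: 3 = 3; at 5: 3 = 3; next = 2
base 5: 2 = 2; at 6: 2 = 2; next = 1

2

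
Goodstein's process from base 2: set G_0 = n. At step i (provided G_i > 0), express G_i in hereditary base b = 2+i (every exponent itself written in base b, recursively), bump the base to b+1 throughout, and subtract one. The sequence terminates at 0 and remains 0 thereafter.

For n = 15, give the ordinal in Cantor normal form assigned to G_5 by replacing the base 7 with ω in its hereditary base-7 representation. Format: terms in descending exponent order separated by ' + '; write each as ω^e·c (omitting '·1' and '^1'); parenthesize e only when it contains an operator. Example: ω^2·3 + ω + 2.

ω^(ω + 1) + ω^ω

G_0=15  [base 2] 2^(2 + 1) + 2^2 + 2 + 1  →[2↦3]→  3^(3 + 1) + 3^3 + 3 + 1 = 112  −1 ⇒ G_1=111
G_1=111  [base 3] 3^(3 + 1) + 3^3 + 3  →[3↦4]→  4^(4 + 1) + 4^4 + 4 = 1284  −1 ⇒ G_2=1283
G_2=1283  [base 4] 4^(4 + 1) + 4^4 + 3  →[4↦5]→  5^(5 + 1) + 5^5 + 3 = 18753  −1 ⇒ G_3=18752
G_3=18752  [base 5] 5^(5 + 1) + 5^5 + 2  →[5↦6]→  6^(6 + 1) + 6^6 + 2 = 326594  −1 ⇒ G_4=326593
G_4=326593  [base 6] 6^(6 + 1) + 6^6 + 1  →[6↦7]→  7^(7 + 1) + 7^7 + 1 = 6588345  −1 ⇒ G_5=6588344
G_5=6588344  [base 7] 7^(7 + 1) + 7^7  →[7↦8]→  8^(8 + 1) + 8^8 = 150994944  −1 ⇒ G_6=150994943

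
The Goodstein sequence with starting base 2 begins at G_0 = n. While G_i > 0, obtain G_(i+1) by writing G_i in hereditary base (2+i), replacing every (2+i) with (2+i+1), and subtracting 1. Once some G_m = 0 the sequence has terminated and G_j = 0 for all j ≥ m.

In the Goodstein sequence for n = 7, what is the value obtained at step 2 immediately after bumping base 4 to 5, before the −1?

(0) 7|_2 = 2^2 + 2 + 1 ↦ 3^3 + 3 + 1|_3 = 31 ⇒ 30
(1) 30|_3 = 3^3 + 3 ↦ 4^4 + 4|_4 = 260 ⇒ 259
(2) 259|_4 = 4^4 + 3 ↦ 5^5 + 3|_5 = 3128 ⇒ 3127

3128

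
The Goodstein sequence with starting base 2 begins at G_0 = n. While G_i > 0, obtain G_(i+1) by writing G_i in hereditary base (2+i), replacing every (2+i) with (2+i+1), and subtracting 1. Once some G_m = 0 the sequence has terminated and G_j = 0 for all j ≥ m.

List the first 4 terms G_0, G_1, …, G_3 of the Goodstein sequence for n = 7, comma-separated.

G_0 = 7. HB_2(7) = 2^2 + 2 + 1. Bump = 31. G_1 = 30.
G_1 = 30. HB_3(30) = 3^3 + 3. Bump = 260. G_2 = 259.
G_2 = 259. HB_4(259) = 4^4 + 3. Bump = 3128. G_3 = 3127.

7, 30, 259, 3127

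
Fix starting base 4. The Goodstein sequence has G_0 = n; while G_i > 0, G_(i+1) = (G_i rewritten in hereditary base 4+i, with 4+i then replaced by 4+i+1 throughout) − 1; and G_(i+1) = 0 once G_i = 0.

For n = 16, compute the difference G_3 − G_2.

3

step 0: 16 = 4^2; sub 5 for 4: 5^2; = 25; G_1 = 25−1 = 24
step 1: 24 = 4·5 + 4; sub 6 for 5: 4·6 + 4; = 28; G_2 = 28−1 = 27
step 2: 27 = 4·6 + 3; sub 7 for 6: 4·7 + 3; = 31; G_3 = 31−1 = 30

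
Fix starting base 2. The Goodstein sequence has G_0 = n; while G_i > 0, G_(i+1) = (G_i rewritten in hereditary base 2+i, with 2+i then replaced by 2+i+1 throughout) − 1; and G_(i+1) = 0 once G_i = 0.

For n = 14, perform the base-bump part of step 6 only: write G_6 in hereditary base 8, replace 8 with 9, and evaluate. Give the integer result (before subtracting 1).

3487116549

base 2: 14 = 2^(2 + 1) + 2^2 + 2; at 3: 3^(3 + 1) + 3^3 + 3 = 111; next = 110
base 3: 110 = 3^(3 + 1) + 3^3 + 2; at 4: 4^(4 + 1) + 4^4 + 2 = 1282; next = 1281
base 4: 1281 = 4^(4 + 1) + 4^4 + 1; at 5: 5^(5 + 1) + 5^5 + 1 = 18751; next = 18750
base 5: 18750 = 5^(5 + 1) + 5^5; at 6: 6^(6 + 1) + 6^6 = 326592; next = 326591
base 6: 326591 = 6^(6 + 1) + 5·6^5 + 5·6^4 + 5·6^3 + 5·6^2 + 5·6 + 5; at 7: 7^(7 + 1) + 5·7^5 + 5·7^4 + 5·7^3 + 5·7^2 + 5·7 + 5 = 5862841; next = 5862840
base 7: 5862840 = 7^(7 + 1) + 5·7^5 + 5·7^4 + 5·7^3 + 5·7^2 + 5·7 + 4; at 8: 8^(8 + 1) + 5·8^5 + 5·8^4 + 5·8^3 + 5·8^2 + 5·8 + 4 = 134404972; next = 134404971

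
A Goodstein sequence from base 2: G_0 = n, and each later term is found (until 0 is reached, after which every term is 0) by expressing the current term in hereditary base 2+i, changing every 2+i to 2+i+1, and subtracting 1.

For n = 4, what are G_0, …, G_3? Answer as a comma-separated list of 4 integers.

(0) 4|_2 = 2^2 ↦ 3^3|_3 = 27 ⇒ 26
(1) 26|_3 = 2·3^2 + 2·3 + 2 ↦ 2·4^2 + 2·4 + 2|_4 = 42 ⇒ 41
(2) 41|_4 = 2·4^2 + 2·4 + 1 ↦ 2·5^2 + 2·5 + 1|_5 = 61 ⇒ 60

4, 26, 41, 60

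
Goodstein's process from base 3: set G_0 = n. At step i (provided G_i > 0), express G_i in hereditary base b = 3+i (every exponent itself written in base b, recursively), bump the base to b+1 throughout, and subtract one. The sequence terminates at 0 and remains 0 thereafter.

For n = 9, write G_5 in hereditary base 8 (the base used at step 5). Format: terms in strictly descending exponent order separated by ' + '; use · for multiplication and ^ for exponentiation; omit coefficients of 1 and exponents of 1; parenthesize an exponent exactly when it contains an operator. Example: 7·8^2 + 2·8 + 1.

[0] 9 ≡ 3^2 (base 3). Lift 4: 16. −1: 15.
[1] 15 ≡ 3·4 + 3 (base 4). Lift 5: 18. −1: 17.
[2] 17 ≡ 3·5 + 2 (base 5). Lift 6: 20. −1: 19.
[3] 19 ≡ 3·6 + 1 (base 6). Lift 7: 22. −1: 21.
[4] 21 ≡ 3·7 (base 7). Lift 8: 24. −1: 23.
[5] 23 ≡ 2·8 + 7 (base 8). Lift 9: 25. −1: 24.

2·8 + 7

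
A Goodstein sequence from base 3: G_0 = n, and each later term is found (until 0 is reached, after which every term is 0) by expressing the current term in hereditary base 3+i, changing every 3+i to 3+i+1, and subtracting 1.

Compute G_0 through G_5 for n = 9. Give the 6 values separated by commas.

9, 15, 17, 19, 21, 23

G_0 = 9. HB_3(9) = 3^2. Bump = 16. G_1 = 15.
G_1 = 15. HB_4(15) = 3·4 + 3. Bump = 18. G_2 = 17.
G_2 = 17. HB_5(17) = 3·5 + 2. Bump = 20. G_3 = 19.
G_3 = 19. HB_6(19) = 3·6 + 1. Bump = 22. G_4 = 21.
G_4 = 21. HB_7(21) = 3·7. Bump = 24. G_5 = 23.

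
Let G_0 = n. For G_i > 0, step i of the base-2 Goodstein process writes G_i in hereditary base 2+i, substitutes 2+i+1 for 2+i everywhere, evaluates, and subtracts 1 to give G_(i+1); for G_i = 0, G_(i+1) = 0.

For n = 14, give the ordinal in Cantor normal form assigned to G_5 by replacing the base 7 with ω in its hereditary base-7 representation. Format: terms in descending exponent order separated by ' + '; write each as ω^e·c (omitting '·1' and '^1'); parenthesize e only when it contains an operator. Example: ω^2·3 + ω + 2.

i=0: 14 = 2^(2 + 1) + 2^2 + 2 (b=2); 2→3: 3^(3 + 1) + 3^3 + 3 = 111; 111−1 = 110
i=1: 110 = 3^(3 + 1) + 3^3 + 2 (b=3); 3→4: 4^(4 + 1) + 4^4 + 2 = 1282; 1282−1 = 1281
i=2: 1281 = 4^(4 + 1) + 4^4 + 1 (b=4); 4→5: 5^(5 + 1) + 5^5 + 1 = 18751; 18751−1 = 18750
i=3: 18750 = 5^(5 + 1) + 5^5 (b=5); 5→6: 6^(6 + 1) + 6^6 = 326592; 326592−1 = 326591
i=4: 326591 = 6^(6 + 1) + 5·6^5 + 5·6^4 + 5·6^3 + 5·6^2 + 5·6 + 5 (b=6); 6→7: 7^(7 + 1) + 5·7^5 + 5·7^4 + 5·7^3 + 5·7^2 + 5·7 + 5 = 5862841; 5862841−1 = 5862840
i=5: 5862840 = 7^(7 + 1) + 5·7^5 + 5·7^4 + 5·7^3 + 5·7^2 + 5·7 + 4 (b=7); 7→8: 8^(8 + 1) + 5·8^5 + 5·8^4 + 5·8^3 + 5·8^2 + 5·8 + 4 = 134404972; 134404972−1 = 134404971

ω^(ω + 1) + ω^5·5 + ω^4·5 + ω^3·5 + ω^2·5 + ω·5 + 4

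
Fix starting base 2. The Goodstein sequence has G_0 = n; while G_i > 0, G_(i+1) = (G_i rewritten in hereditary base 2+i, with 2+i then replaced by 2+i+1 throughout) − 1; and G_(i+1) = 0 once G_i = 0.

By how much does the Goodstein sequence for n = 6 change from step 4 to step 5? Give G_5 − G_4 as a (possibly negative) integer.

51384

base 2: 6 = 2^2 + 2; at 3: 3^3 + 3 = 30; next = 29
base 3: 29 = 3^3 + 2; at 4: 4^4 + 2 = 258; next = 257
base 4: 257 = 4^4 + 1; at 5: 5^5 + 1 = 3126; next = 3125
base 5: 3125 = 5^5; at 6: 6^6 = 46656; next = 46655
base 6: 46655 = 5·6^5 + 5·6^4 + 5·6^3 + 5·6^2 + 5·6 + 5; at 7: 5·7^5 + 5·7^4 + 5·7^3 + 5·7^2 + 5·7 + 5 = 98040; next = 98039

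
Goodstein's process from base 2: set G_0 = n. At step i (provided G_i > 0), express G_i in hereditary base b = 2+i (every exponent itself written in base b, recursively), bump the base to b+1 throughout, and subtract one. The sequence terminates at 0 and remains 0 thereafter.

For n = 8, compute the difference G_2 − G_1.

G_0=8  [base 2] 2^(2 + 1)  →[2↦3]→  3^(3 + 1) = 81  −1 ⇒ G_1=80
G_1=80  [base 3] 2·3^3 + 2·3^2 + 2·3 + 2  →[3↦4]→  2·4^4 + 2·4^2 + 2·4 + 2 = 554  −1 ⇒ G_2=553

473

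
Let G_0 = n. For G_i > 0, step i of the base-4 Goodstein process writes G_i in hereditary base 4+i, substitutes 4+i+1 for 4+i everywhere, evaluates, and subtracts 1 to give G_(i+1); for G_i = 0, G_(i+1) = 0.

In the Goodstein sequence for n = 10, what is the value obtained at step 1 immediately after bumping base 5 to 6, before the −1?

13

(0) 10|_4 = 2·4 + 2 ↦ 2·5 + 2|_5 = 12 ⇒ 11
(1) 11|_5 = 2·5 + 1 ↦ 2·6 + 1|_6 = 13 ⇒ 12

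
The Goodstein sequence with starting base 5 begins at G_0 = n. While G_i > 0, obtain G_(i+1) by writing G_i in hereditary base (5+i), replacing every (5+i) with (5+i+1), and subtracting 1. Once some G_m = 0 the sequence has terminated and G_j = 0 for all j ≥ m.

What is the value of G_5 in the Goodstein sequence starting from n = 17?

base 5: 17 = 3·5 + 2; at 6: 3·6 + 2 = 20; next = 19
base 6: 19 = 3·6 + 1; at 7: 3·7 + 1 = 22; next = 21
base 7: 21 = 3·7; at 8: 3·8 = 24; next = 23
base 8: 23 = 2·8 + 7; at 9: 2·9 + 7 = 25; next = 24
base 9: 24 = 2·9 + 6; at 10: 2·10 + 6 = 26; next = 25
base 10: 25 = 2·10 + 5; at 11: 2·11 + 5 = 27; next = 26

25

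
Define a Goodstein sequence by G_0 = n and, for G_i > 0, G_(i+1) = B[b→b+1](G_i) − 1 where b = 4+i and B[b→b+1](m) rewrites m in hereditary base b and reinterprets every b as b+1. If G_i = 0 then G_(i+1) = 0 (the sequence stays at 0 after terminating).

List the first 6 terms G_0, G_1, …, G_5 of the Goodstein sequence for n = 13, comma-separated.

G_0 = 13. HB_4(13) = 3·4 + 1. Bump = 16. G_1 = 15.
G_1 = 15. HB_5(15) = 3·5. Bump = 18. G_2 = 17.
G_2 = 17. HB_6(17) = 2·6 + 5. Bump = 19. G_3 = 18.
G_3 = 18. HB_7(18) = 2·7 + 4. Bump = 20. G_4 = 19.
G_4 = 19. HB_8(19) = 2·8 + 3. Bump = 21. G_5 = 20.

13, 15, 17, 18, 19, 20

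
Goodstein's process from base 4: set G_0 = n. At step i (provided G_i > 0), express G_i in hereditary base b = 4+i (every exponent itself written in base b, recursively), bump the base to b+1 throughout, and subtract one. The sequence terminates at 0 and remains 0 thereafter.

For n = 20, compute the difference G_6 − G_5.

(0) 20|_4 = 4^2 + 4 ↦ 5^2 + 5|_5 = 30 ⇒ 29
(1) 29|_5 = 5^2 + 4 ↦ 6^2 + 4|_6 = 40 ⇒ 39
(2) 39|_6 = 6^2 + 3 ↦ 7^2 + 3|_7 = 52 ⇒ 51
(3) 51|_7 = 7^2 + 2 ↦ 8^2 + 2|_8 = 66 ⇒ 65
(4) 65|_8 = 8^2 + 1 ↦ 9^2 + 1|_9 = 82 ⇒ 81
(5) 81|_9 = 9^2 ↦ 10^2|_10 = 100 ⇒ 99

18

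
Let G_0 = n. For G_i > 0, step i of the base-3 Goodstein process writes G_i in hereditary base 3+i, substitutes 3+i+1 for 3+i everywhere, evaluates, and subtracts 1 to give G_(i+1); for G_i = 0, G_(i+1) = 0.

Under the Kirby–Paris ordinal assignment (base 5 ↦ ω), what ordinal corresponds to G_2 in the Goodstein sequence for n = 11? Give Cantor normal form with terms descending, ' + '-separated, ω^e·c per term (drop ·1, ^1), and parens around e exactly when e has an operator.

ω^2

[0] 11 ≡ 3^2 + 2 (base 3). Lift 4: 18. −1: 17.
[1] 17 ≡ 4^2 + 1 (base 4). Lift 5: 26. −1: 25.
[2] 25 ≡ 5^2 (base 5). Lift 6: 36. −1: 35.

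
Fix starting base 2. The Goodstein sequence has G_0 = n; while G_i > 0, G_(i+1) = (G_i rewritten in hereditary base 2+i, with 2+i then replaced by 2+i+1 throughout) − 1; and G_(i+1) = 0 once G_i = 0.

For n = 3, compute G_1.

3

i=0: 3 = 2 + 1 (b=2); 2→3: 3 + 1 = 4; 4−1 = 3
i=1: 3 = 3 (b=3); 3→4: 4 = 4; 4−1 = 3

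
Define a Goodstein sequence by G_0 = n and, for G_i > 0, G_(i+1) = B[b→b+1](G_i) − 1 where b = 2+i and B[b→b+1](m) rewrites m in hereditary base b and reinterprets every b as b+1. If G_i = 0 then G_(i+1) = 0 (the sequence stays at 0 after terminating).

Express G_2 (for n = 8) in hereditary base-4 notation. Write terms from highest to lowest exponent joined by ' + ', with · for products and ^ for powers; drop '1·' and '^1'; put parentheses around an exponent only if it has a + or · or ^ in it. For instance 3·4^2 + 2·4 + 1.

2·4^4 + 2·4^2 + 2·4 + 1

8 —HB2→ 2^(2 + 1) —bump→ 3^(3 + 1) = 81 —(−1)→ 80
80 —HB3→ 2·3^3 + 2·3^2 + 2·3 + 2 —bump→ 2·4^4 + 2·4^2 + 2·4 + 2 = 554 —(−1)→ 553
553 —HB4→ 2·4^4 + 2·4^2 + 2·4 + 1 —bump→ 2·5^5 + 2·5^2 + 2·5 + 1 = 6311 —(−1)→ 6310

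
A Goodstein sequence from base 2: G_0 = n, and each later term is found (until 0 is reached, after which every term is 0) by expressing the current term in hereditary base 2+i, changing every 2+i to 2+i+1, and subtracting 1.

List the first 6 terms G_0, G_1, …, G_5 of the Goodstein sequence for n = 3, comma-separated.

[0] 3 ≡ 2 + 1 (base 2). Lift 3: 4. −1: 3.
[1] 3 ≡ 3 (base 3). Lift 4: 4. −1: 3.
[2] 3 ≡ 3 (base 4). Lift 5: 3. −1: 2.
[3] 2 ≡ 2 (base 5). Lift 6: 2. −1: 1.
[4] 1 ≡ 1 (base 6). Lift 7: 1. −1: 0.

3, 3, 3, 2, 1, 0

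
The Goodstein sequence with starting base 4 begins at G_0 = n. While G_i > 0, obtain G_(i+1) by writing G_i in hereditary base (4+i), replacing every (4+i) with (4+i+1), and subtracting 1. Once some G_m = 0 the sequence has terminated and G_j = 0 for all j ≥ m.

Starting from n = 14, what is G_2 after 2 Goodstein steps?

G_0 = 14. HB_4(14) = 3·4 + 2. Bump = 17. G_1 = 16.
G_1 = 16. HB_5(16) = 3·5 + 1. Bump = 19. G_2 = 18.

18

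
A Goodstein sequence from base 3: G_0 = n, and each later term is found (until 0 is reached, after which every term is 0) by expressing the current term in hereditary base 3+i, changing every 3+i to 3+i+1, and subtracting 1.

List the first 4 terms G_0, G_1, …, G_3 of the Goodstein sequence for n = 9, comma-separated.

9, 15, 17, 19

step 0: 9 = 3^2; sub 4 for 3: 4^2; = 16; G_1 = 16−1 = 15
step 1: 15 = 3·4 + 3; sub 5 for 4: 3·5 + 3; = 18; G_2 = 18−1 = 17
step 2: 17 = 3·5 + 2; sub 6 for 5: 3·6 + 2; = 20; G_3 = 20−1 = 19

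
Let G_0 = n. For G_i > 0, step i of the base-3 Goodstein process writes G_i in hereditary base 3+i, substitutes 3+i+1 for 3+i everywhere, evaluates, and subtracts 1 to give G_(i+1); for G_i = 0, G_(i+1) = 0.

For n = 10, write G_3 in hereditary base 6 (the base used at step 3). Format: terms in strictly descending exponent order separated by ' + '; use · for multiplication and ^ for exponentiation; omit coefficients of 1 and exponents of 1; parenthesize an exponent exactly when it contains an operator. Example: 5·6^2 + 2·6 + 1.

(0) 10|_3 = 3^2 + 1 ↦ 4^2 + 1|_4 = 17 ⇒ 16
(1) 16|_4 = 4^2 ↦ 5^2|_5 = 25 ⇒ 24
(2) 24|_5 = 4·5 + 4 ↦ 4·6 + 4|_6 = 28 ⇒ 27
(3) 27|_6 = 4·6 + 3 ↦ 4·7 + 3|_7 = 31 ⇒ 30

4·6 + 3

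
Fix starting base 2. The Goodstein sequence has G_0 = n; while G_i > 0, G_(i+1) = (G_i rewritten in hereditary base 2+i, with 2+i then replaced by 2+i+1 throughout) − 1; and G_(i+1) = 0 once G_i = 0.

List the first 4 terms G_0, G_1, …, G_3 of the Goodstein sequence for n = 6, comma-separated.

(0) 6|_2 = 2^2 + 2 ↦ 3^3 + 3|_3 = 30 ⇒ 29
(1) 29|_3 = 3^3 + 2 ↦ 4^4 + 2|_4 = 258 ⇒ 257
(2) 257|_4 = 4^4 + 1 ↦ 5^5 + 1|_5 = 3126 ⇒ 3125

6, 29, 257, 3125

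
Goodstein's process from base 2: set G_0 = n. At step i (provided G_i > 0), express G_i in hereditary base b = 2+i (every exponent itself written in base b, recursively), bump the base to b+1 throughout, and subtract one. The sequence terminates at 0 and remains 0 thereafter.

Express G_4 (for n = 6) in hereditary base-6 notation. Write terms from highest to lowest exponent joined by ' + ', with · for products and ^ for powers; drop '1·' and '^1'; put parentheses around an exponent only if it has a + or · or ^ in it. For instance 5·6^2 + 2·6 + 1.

5·6^5 + 5·6^4 + 5·6^3 + 5·6^2 + 5·6 + 5

(0) 6|_2 = 2^2 + 2 ↦ 3^3 + 3|_3 = 30 ⇒ 29
(1) 29|_3 = 3^3 + 2 ↦ 4^4 + 2|_4 = 258 ⇒ 257
(2) 257|_4 = 4^4 + 1 ↦ 5^5 + 1|_5 = 3126 ⇒ 3125
(3) 3125|_5 = 5^5 ↦ 6^6|_6 = 46656 ⇒ 46655
(4) 46655|_6 = 5·6^5 + 5·6^4 + 5·6^3 + 5·6^2 + 5·6 + 5 ↦ 5·7^5 + 5·7^4 + 5·7^3 + 5·7^2 + 5·7 + 5|_7 = 98040 ⇒ 98039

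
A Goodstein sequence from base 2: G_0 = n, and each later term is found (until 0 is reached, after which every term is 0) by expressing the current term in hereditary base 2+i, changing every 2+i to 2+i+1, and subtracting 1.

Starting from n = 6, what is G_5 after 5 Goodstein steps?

98039

step 0: 6 = 2^2 + 2; sub 3 for 2: 3^3 + 3; = 30; G_1 = 30−1 = 29
step 1: 29 = 3^3 + 2; sub 4 for 3: 4^4 + 2; = 258; G_2 = 258−1 = 257
step 2: 257 = 4^4 + 1; sub 5 for 4: 5^5 + 1; = 3126; G_3 = 3126−1 = 3125
step 3: 3125 = 5^5; sub 6 for 5: 6^6; = 46656; G_4 = 46656−1 = 46655
step 4: 46655 = 5·6^5 + 5·6^4 + 5·6^3 + 5·6^2 + 5·6 + 5; sub 7 for 6: 5·7^5 + 5·7^4 + 5·7^3 + 5·7^2 + 5·7 + 5; = 98040; G_5 = 98040−1 = 98039
step 5: 98039 = 5·7^5 + 5·7^4 + 5·7^3 + 5·7^2 + 5·7 + 4; sub 8 for 7: 5·8^5 + 5·8^4 + 5·8^3 + 5·8^2 + 5·8 + 4; = 187244; G_6 = 187244−1 = 187243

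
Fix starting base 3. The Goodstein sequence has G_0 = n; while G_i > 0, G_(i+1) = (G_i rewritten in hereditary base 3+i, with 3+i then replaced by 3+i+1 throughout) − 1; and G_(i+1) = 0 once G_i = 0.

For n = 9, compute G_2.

[0] 9 ≡ 3^2 (base 3). Lift 4: 16. −1: 15.
[1] 15 ≡ 3·4 + 3 (base 4). Lift 5: 18. −1: 17.
[2] 17 ≡ 3·5 + 2 (base 5). Lift 6: 20. −1: 19.

17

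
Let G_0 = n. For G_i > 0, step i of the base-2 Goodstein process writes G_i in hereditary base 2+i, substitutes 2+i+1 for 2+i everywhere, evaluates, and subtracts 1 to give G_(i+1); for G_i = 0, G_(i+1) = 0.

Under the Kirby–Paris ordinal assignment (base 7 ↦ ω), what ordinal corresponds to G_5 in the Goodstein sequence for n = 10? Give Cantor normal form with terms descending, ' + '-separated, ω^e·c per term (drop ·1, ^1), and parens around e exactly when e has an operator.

ω^ω·5 + ω^5·5 + ω^4·5 + ω^3·5 + ω^2·5 + ω·5 + 4

(0) 10|_2 = 2^(2 + 1) + 2 ↦ 3^(3 + 1) + 3|_3 = 84 ⇒ 83
(1) 83|_3 = 3^(3 + 1) + 2 ↦ 4^(4 + 1) + 2|_4 = 1026 ⇒ 1025
(2) 1025|_4 = 4^(4 + 1) + 1 ↦ 5^(5 + 1) + 1|_5 = 15626 ⇒ 15625
(3) 15625|_5 = 5^(5 + 1) ↦ 6^(6 + 1)|_6 = 279936 ⇒ 279935
(4) 279935|_6 = 5·6^6 + 5·6^5 + 5·6^4 + 5·6^3 + 5·6^2 + 5·6 + 5 ↦ 5·7^7 + 5·7^5 + 5·7^4 + 5·7^3 + 5·7^2 + 5·7 + 5|_7 = 4215755 ⇒ 4215754
(5) 4215754|_7 = 5·7^7 + 5·7^5 + 5·7^4 + 5·7^3 + 5·7^2 + 5·7 + 4 ↦ 5·8^8 + 5·8^5 + 5·8^4 + 5·8^3 + 5·8^2 + 5·8 + 4|_8 = 84073324 ⇒ 84073323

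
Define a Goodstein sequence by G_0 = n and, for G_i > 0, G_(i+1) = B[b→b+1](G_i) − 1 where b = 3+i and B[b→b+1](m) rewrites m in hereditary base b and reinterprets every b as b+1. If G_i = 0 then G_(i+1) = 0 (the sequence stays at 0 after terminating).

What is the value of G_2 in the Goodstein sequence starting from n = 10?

24

i=0: 10 = 3^2 + 1 (b=3); 3→4: 4^2 + 1 = 17; 17−1 = 16
i=1: 16 = 4^2 (b=4); 4→5: 5^2 = 25; 25−1 = 24
i=2: 24 = 4·5 + 4 (b=5); 5→6: 4·6 + 4 = 28; 28−1 = 27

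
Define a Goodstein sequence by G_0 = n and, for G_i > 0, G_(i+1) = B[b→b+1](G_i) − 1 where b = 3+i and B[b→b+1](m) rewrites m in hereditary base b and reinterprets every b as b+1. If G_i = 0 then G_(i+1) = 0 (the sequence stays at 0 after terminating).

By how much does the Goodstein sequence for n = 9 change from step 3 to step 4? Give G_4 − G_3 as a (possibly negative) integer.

step 0: 9 = 3^2; sub 4 for 3: 4^2; = 16; G_1 = 16−1 = 15
step 1: 15 = 3·4 + 3; sub 5 for 4: 3·5 + 3; = 18; G_2 = 18−1 = 17
step 2: 17 = 3·5 + 2; sub 6 for 5: 3·6 + 2; = 20; G_3 = 20−1 = 19
step 3: 19 = 3·6 + 1; sub 7 for 6: 3·7 + 1; = 22; G_4 = 22−1 = 21

2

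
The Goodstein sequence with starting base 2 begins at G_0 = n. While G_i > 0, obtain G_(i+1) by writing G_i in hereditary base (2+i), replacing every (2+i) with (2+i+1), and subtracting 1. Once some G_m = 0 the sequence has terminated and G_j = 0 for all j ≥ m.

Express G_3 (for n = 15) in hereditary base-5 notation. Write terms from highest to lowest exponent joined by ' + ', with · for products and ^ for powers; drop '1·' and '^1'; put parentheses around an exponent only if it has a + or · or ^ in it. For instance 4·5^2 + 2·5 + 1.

5^(5 + 1) + 5^5 + 2

[0] 15 ≡ 2^(2 + 1) + 2^2 + 2 + 1 (base 2). Lift 3: 112. −1: 111.
[1] 111 ≡ 3^(3 + 1) + 3^3 + 3 (base 3). Lift 4: 1284. −1: 1283.
[2] 1283 ≡ 4^(4 + 1) + 4^4 + 3 (base 4). Lift 5: 18753. −1: 18752.
[3] 18752 ≡ 5^(5 + 1) + 5^5 + 2 (base 5). Lift 6: 326594. −1: 326593.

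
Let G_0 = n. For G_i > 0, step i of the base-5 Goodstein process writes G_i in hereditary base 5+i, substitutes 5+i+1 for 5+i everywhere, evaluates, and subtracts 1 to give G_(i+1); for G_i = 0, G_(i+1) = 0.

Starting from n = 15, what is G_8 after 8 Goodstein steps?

step 0: 15 = 3·5; sub 6 for 5: 3·6; = 18; G_1 = 18−1 = 17
step 1: 17 = 2·6 + 5; sub 7 for 6: 2·7 + 5; = 19; G_2 = 19−1 = 18
step 2: 18 = 2·7 + 4; sub 8 for 7: 2·8 + 4; = 20; G_3 = 20−1 = 19
step 3: 19 = 2·8 + 3; sub 9 for 8: 2·9 + 3; = 21; G_4 = 21−1 = 20
step 4: 20 = 2·9 + 2; sub 10 for 9: 2·10 + 2; = 22; G_5 = 22−1 = 21
step 5: 21 = 2·10 + 1; sub 11 for 10: 2·11 + 1; = 23; G_6 = 23−1 = 22
step 6: 22 = 2·11; sub 12 for 11: 2·12; = 24; G_7 = 24−1 = 23
step 7: 23 = 12 + 11; sub 13 for 12: 13 + 11; = 24; G_8 = 24−1 = 23

23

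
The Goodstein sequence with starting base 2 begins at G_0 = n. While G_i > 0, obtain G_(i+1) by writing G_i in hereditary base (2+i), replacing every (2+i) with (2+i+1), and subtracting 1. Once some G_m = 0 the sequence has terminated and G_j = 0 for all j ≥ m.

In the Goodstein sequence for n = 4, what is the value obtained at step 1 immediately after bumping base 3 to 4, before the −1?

G_0 = 4. HB_2(4) = 2^2. Bump = 27. G_1 = 26.
G_1 = 26. HB_3(26) = 2·3^2 + 2·3 + 2. Bump = 42. G_2 = 41.

42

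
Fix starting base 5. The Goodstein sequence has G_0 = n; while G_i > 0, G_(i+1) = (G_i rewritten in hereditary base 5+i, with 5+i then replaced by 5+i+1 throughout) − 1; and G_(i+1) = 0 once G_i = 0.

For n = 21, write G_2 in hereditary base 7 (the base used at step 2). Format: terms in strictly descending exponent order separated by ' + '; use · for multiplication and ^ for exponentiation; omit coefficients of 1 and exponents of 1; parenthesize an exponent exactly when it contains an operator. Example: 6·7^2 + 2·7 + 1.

3·7 + 6

G_0 = 21. HB_5(21) = 4·5 + 1. Bump = 25. G_1 = 24.
G_1 = 24. HB_6(24) = 4·6. Bump = 28. G_2 = 27.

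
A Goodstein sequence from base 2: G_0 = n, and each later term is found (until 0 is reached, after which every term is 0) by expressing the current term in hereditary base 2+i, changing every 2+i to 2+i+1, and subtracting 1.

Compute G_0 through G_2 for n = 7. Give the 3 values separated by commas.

[0] 7 ≡ 2^2 + 2 + 1 (base 2). Lift 3: 31. −1: 30.
[1] 30 ≡ 3^3 + 3 (base 3). Lift 4: 260. −1: 259.

7, 30, 259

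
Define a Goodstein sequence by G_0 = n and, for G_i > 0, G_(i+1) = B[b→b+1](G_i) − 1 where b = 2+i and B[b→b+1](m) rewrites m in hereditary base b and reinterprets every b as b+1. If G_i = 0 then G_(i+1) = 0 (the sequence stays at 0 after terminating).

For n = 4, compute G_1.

26

[0] 4 ≡ 2^2 (base 2). Lift 3: 27. −1: 26.
[1] 26 ≡ 2·3^2 + 2·3 + 2 (base 3). Lift 4: 42. −1: 41.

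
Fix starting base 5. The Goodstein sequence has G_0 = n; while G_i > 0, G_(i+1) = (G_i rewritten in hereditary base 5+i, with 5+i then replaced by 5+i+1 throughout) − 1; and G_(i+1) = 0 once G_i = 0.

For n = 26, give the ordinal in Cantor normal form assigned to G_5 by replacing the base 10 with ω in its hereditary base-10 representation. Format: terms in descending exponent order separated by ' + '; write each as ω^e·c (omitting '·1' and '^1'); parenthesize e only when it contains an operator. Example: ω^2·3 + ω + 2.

ω·6 + 3

G_0 = 26. HB_5(26) = 5^2 + 1. Bump = 37. G_1 = 36.
G_1 = 36. HB_6(36) = 6^2. Bump = 49. G_2 = 48.
G_2 = 48. HB_7(48) = 6·7 + 6. Bump = 54. G_3 = 53.
G_3 = 53. HB_8(53) = 6·8 + 5. Bump = 59. G_4 = 58.
G_4 = 58. HB_9(58) = 6·9 + 4. Bump = 64. G_5 = 63.
G_5 = 63. HB_10(63) = 6·10 + 3. Bump = 69. G_6 = 68.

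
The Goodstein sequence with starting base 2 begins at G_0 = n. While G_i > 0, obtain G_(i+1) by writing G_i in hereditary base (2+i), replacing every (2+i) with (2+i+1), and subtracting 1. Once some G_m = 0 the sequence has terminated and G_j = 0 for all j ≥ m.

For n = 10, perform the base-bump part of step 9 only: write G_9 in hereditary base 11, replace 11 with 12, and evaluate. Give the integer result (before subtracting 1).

44580503598540

base 2: 10 = 2^(2 + 1) + 2; at 3: 3^(3 + 1) + 3 = 84; next = 83
base 3: 83 = 3^(3 + 1) + 2; at 4: 4^(4 + 1) + 2 = 1026; next = 1025
base 4: 1025 = 4^(4 + 1) + 1; at 5: 5^(5 + 1) + 1 = 15626; next = 15625
base 5: 15625 = 5^(5 + 1); at 6: 6^(6 + 1) = 279936; next = 279935
base 6: 279935 = 5·6^6 + 5·6^5 + 5·6^4 + 5·6^3 + 5·6^2 + 5·6 + 5; at 7: 5·7^7 + 5·7^5 + 5·7^4 + 5·7^3 + 5·7^2 + 5·7 + 5 = 4215755; next = 4215754
base 7: 4215754 = 5·7^7 + 5·7^5 + 5·7^4 + 5·7^3 + 5·7^2 + 5·7 + 4; at 8: 5·8^8 + 5·8^5 + 5·8^4 + 5·8^3 + 5·8^2 + 5·8 + 4 = 84073324; next = 84073323
base 8: 84073323 = 5·8^8 + 5·8^5 + 5·8^4 + 5·8^3 + 5·8^2 + 5·8 + 3; at 9: 5·9^9 + 5·9^5 + 5·9^4 + 5·9^3 + 5·9^2 + 5·9 + 3 = 1937434593; next = 1937434592
base 9: 1937434592 = 5·9^9 + 5·9^5 + 5·9^4 + 5·9^3 + 5·9^2 + 5·9 + 2; at 10: 5·10^10 + 5·10^5 + 5·10^4 + 5·10^3 + 5·10^2 + 5·10 + 2 = 50000555552; next = 50000555551
base 10: 50000555551 = 5·10^10 + 5·10^5 + 5·10^4 + 5·10^3 + 5·10^2 + 5·10 + 1; at 11: 5·11^11 + 5·11^5 + 5·11^4 + 5·11^3 + 5·11^2 + 5·11 + 1 = 1426559238831; next = 1426559238830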